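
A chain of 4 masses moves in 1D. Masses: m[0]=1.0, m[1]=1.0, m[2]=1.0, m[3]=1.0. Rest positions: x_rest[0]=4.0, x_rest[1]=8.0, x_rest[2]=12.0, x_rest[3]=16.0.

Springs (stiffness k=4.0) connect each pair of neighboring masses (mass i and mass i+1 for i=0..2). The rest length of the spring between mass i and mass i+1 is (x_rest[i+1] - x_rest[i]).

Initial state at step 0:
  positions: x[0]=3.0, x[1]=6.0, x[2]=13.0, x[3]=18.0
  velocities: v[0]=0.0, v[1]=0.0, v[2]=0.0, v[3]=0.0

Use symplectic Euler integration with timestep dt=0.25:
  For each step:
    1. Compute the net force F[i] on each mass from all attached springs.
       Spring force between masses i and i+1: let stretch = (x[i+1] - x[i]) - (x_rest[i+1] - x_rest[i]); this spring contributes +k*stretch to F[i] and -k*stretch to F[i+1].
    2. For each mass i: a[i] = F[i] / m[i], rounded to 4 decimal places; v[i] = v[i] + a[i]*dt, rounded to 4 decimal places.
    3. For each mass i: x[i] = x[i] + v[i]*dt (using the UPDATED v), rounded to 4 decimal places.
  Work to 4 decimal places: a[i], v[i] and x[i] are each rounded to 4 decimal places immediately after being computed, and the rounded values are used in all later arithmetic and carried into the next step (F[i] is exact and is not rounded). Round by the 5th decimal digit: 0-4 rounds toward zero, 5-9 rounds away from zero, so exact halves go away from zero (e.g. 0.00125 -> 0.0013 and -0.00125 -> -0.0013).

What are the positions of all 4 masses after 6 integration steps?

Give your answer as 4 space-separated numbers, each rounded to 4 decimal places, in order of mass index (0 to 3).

Answer: 5.8233 7.7764 12.2393 14.1612

Derivation:
Step 0: x=[3.0000 6.0000 13.0000 18.0000] v=[0.0000 0.0000 0.0000 0.0000]
Step 1: x=[2.7500 7.0000 12.5000 17.7500] v=[-1.0000 4.0000 -2.0000 -1.0000]
Step 2: x=[2.5625 8.3125 11.9375 17.1875] v=[-0.7500 5.2500 -2.2500 -2.2500]
Step 3: x=[2.8125 9.0938 11.7813 16.3125] v=[1.0000 3.1250 -0.6250 -3.5000]
Step 4: x=[3.6328 8.9766 12.0860 15.3047] v=[3.2813 -0.4688 1.2187 -4.0312]
Step 5: x=[4.7891 8.3008 12.4180 14.4922] v=[4.6251 -2.7032 1.3280 -3.2499]
Step 6: x=[5.8233 7.7764 12.2393 14.1612] v=[4.1368 -2.0977 -0.7150 -1.3241]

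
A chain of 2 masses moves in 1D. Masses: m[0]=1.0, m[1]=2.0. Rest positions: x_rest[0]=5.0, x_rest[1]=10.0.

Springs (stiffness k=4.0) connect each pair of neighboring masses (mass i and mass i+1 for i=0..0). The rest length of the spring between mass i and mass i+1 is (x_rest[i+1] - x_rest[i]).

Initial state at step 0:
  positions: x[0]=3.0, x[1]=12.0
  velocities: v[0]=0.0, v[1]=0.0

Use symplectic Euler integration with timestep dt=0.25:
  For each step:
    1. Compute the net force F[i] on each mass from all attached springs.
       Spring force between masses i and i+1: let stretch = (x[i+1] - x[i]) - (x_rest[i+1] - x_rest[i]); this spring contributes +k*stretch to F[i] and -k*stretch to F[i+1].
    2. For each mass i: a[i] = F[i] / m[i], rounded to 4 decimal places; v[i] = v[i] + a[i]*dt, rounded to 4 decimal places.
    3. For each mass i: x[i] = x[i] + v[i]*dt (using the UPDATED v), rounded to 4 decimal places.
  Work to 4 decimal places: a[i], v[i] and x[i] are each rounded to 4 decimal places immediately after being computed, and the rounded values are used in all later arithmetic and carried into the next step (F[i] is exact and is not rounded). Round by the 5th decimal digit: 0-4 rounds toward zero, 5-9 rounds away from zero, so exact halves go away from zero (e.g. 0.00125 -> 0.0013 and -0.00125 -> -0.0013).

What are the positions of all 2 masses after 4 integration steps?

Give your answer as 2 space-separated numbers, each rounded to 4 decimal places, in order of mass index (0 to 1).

Answer: 8.3066 9.3467

Derivation:
Step 0: x=[3.0000 12.0000] v=[0.0000 0.0000]
Step 1: x=[4.0000 11.5000] v=[4.0000 -2.0000]
Step 2: x=[5.6250 10.6875] v=[6.5000 -3.2500]
Step 3: x=[7.2656 9.8672] v=[6.5625 -3.2813]
Step 4: x=[8.3066 9.3467] v=[4.1641 -2.0821]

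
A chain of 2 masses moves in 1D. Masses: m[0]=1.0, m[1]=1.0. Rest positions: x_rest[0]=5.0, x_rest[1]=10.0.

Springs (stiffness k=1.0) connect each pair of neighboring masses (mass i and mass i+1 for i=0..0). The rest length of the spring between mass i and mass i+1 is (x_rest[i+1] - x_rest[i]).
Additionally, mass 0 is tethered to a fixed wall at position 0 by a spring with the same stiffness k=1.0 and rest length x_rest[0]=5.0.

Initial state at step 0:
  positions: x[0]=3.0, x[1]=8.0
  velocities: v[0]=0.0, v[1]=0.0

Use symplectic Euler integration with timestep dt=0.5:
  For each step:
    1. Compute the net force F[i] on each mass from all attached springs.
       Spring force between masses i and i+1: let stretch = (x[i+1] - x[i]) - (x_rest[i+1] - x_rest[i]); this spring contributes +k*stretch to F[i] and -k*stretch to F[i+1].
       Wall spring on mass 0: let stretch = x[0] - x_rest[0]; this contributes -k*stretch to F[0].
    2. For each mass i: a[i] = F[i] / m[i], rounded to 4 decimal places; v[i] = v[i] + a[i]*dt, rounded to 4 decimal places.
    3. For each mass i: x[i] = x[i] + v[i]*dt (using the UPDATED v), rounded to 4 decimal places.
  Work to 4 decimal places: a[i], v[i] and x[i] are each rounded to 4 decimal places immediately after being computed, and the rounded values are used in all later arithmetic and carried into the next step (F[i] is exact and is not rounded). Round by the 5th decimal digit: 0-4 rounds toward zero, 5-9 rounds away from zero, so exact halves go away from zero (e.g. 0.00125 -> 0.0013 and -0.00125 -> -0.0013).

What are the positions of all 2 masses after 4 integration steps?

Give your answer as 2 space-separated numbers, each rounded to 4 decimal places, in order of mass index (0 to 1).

Answer: 5.2423 9.2813

Derivation:
Step 0: x=[3.0000 8.0000] v=[0.0000 0.0000]
Step 1: x=[3.5000 8.0000] v=[1.0000 0.0000]
Step 2: x=[4.2500 8.1250] v=[1.5000 0.2500]
Step 3: x=[4.9063 8.5313] v=[1.3125 0.8125]
Step 4: x=[5.2423 9.2813] v=[0.6719 1.5000]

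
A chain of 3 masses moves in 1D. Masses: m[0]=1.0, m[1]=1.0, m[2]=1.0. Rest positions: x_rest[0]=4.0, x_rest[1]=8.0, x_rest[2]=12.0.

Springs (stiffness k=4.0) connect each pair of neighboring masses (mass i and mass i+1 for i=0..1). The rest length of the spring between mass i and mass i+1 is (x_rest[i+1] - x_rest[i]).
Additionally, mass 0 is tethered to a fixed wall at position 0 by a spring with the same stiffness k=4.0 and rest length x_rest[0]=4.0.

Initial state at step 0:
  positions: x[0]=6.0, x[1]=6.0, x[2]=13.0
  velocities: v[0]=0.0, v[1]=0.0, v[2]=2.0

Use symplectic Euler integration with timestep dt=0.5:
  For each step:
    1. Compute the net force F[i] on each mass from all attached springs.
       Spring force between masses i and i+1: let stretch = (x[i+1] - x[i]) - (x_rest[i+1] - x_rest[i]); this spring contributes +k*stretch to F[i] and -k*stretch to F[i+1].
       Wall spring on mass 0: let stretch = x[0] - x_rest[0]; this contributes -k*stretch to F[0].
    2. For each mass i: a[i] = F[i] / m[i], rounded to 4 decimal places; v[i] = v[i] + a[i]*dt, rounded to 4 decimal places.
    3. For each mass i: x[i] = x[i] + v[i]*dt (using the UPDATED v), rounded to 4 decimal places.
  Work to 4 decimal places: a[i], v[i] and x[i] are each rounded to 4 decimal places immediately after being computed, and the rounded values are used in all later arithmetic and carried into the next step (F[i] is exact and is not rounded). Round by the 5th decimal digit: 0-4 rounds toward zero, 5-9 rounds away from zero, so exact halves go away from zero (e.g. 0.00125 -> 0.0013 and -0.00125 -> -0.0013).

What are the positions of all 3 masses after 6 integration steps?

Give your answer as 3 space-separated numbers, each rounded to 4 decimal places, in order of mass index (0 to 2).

Step 0: x=[6.0000 6.0000 13.0000] v=[0.0000 0.0000 2.0000]
Step 1: x=[0.0000 13.0000 11.0000] v=[-12.0000 14.0000 -4.0000]
Step 2: x=[7.0000 5.0000 15.0000] v=[14.0000 -16.0000 8.0000]
Step 3: x=[5.0000 9.0000 13.0000] v=[-4.0000 8.0000 -4.0000]
Step 4: x=[2.0000 13.0000 11.0000] v=[-6.0000 8.0000 -4.0000]
Step 5: x=[8.0000 4.0000 15.0000] v=[12.0000 -18.0000 8.0000]
Step 6: x=[2.0000 10.0000 12.0000] v=[-12.0000 12.0000 -6.0000]

Answer: 2.0000 10.0000 12.0000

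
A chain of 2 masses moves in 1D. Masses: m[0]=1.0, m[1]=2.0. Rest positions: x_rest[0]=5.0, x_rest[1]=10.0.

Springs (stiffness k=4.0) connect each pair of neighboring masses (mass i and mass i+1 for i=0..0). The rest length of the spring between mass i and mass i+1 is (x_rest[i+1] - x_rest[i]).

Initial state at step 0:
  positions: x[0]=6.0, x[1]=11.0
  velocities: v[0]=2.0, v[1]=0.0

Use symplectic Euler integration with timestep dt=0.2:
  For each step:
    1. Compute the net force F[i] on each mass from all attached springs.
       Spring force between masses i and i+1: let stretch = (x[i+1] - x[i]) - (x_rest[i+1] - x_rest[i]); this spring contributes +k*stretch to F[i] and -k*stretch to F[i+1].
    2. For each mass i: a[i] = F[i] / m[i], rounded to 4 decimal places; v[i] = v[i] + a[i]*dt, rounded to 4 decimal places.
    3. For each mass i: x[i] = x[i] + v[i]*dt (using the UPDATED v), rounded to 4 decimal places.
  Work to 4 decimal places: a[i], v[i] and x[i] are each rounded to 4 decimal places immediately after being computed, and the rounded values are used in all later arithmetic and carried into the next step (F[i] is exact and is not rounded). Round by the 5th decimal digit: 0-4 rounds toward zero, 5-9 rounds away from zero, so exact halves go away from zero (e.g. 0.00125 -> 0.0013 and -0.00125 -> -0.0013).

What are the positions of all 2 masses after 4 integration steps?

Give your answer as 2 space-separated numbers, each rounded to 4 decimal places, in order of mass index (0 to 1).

Answer: 7.0485 11.2757

Derivation:
Step 0: x=[6.0000 11.0000] v=[2.0000 0.0000]
Step 1: x=[6.4000 11.0000] v=[2.0000 0.0000]
Step 2: x=[6.7360 11.0320] v=[1.6800 0.1600]
Step 3: x=[6.9594 11.1203] v=[1.1168 0.4416]
Step 4: x=[7.0485 11.2757] v=[0.4455 0.7772]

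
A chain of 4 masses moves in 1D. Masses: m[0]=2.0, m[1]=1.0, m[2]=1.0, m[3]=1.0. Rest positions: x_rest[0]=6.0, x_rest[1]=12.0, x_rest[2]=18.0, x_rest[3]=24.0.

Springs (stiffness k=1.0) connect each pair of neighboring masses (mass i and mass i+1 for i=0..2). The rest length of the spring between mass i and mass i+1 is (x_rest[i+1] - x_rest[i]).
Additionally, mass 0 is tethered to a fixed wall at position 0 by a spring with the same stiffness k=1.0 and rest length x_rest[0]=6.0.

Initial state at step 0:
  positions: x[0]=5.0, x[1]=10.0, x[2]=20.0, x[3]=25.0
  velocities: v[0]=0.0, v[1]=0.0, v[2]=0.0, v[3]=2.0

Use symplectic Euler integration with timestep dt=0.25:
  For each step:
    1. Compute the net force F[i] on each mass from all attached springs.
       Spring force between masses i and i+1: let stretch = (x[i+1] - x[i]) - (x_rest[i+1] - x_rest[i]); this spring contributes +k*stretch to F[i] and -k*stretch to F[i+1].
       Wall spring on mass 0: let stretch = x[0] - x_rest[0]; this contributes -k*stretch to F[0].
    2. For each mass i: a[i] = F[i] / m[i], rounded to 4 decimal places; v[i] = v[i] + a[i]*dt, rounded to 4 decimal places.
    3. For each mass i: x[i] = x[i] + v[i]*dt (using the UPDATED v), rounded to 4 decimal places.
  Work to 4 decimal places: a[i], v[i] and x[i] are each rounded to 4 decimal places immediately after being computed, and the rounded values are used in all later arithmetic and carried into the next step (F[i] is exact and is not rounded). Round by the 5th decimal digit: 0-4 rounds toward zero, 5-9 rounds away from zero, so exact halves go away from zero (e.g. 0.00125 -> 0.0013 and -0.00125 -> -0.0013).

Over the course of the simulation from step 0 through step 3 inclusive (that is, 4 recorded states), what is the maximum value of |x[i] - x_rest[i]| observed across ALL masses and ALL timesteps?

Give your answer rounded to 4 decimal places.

Answer: 2.6421

Derivation:
Step 0: x=[5.0000 10.0000 20.0000 25.0000] v=[0.0000 0.0000 0.0000 2.0000]
Step 1: x=[5.0000 10.3125 19.6875 25.5625] v=[0.0000 1.2500 -1.2500 2.2500]
Step 2: x=[5.0098 10.8789 19.1563 26.1328] v=[0.0391 2.2656 -2.1250 2.2813]
Step 3: x=[5.0464 11.5958 18.5438 26.6421] v=[0.1465 2.8677 -2.4502 2.0372]
Max displacement = 2.6421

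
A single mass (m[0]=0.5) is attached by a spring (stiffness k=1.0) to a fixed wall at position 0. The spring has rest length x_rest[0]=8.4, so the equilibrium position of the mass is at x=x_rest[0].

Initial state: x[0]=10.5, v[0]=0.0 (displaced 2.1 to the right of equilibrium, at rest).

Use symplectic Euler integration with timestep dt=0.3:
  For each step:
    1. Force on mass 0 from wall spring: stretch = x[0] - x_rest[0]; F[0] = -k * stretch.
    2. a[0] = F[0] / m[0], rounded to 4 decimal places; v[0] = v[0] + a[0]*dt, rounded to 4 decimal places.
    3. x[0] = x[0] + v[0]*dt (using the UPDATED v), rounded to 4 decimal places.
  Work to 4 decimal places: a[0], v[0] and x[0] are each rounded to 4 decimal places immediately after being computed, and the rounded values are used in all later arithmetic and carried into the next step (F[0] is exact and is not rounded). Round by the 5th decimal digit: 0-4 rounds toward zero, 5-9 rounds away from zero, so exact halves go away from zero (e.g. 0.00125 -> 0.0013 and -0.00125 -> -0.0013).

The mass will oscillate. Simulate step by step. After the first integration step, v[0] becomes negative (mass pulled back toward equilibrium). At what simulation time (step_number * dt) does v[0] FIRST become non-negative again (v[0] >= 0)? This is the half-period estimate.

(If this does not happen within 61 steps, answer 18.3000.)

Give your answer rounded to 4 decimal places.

Answer: 2.4000

Derivation:
Step 0: x=[10.5000] v=[0.0000]
Step 1: x=[10.1220] v=[-1.2600]
Step 2: x=[9.4340] v=[-2.2932]
Step 3: x=[8.5599] v=[-2.9136]
Step 4: x=[7.6571] v=[-3.0095]
Step 5: x=[6.8880] v=[-2.5638]
Step 6: x=[6.3910] v=[-1.6566]
Step 7: x=[6.2556] v=[-0.4512]
Step 8: x=[6.5062] v=[0.8354]
First v>=0 after going negative at step 8, time=2.4000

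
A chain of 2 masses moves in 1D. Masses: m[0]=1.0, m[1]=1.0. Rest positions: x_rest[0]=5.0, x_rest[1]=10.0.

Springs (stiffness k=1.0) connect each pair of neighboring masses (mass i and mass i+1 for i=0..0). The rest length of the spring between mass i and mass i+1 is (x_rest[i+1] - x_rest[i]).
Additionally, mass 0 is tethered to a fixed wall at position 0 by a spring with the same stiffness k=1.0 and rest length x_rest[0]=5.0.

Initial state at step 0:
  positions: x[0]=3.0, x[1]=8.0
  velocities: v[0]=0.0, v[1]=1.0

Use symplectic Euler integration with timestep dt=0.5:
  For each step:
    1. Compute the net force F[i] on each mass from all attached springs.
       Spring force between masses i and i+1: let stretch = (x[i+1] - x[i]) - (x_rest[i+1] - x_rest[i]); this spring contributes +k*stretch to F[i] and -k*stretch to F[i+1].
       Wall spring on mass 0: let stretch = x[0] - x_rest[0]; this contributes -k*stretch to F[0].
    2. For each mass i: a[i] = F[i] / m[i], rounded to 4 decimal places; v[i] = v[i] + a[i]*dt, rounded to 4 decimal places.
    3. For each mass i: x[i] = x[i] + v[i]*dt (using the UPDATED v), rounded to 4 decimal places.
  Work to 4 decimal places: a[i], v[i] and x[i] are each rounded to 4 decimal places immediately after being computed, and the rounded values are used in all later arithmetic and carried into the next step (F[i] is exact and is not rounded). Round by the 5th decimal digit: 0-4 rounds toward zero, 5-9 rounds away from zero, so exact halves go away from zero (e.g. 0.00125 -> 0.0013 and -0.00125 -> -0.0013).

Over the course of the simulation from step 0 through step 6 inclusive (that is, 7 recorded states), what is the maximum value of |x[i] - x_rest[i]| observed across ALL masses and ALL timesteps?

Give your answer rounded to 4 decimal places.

Step 0: x=[3.0000 8.0000] v=[0.0000 1.0000]
Step 1: x=[3.5000 8.5000] v=[1.0000 1.0000]
Step 2: x=[4.3750 9.0000] v=[1.7500 1.0000]
Step 3: x=[5.3125 9.5938] v=[1.8750 1.1875]
Step 4: x=[5.9922 10.3673] v=[1.3594 1.5469]
Step 5: x=[6.2677 11.2970] v=[0.5509 1.8594]
Step 6: x=[6.2336 12.2194] v=[-0.0683 1.8448]
Max displacement = 2.2194

Answer: 2.2194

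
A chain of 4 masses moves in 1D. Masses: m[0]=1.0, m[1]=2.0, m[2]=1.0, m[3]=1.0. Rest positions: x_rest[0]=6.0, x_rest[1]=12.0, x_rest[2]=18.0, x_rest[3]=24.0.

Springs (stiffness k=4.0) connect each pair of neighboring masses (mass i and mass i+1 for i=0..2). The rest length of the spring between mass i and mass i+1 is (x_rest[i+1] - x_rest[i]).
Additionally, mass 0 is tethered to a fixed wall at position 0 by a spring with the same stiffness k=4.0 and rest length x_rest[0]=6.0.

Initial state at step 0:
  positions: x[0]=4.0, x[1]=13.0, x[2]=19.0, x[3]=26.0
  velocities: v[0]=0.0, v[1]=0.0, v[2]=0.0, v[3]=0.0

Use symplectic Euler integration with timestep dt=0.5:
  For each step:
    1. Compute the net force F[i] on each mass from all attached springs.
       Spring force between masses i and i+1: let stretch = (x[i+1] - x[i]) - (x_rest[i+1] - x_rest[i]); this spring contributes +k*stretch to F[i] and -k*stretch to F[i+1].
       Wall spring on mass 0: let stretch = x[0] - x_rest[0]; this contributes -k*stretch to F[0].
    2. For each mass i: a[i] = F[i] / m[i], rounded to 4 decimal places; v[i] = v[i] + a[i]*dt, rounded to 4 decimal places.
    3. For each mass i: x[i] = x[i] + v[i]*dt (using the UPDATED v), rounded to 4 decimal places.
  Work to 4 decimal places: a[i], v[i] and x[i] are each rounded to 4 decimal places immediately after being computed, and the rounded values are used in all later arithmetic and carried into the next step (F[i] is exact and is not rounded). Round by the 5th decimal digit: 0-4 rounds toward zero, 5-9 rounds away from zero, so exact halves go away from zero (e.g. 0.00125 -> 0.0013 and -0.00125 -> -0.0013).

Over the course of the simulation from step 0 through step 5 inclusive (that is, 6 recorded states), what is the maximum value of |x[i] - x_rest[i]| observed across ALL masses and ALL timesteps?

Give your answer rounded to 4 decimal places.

Answer: 3.0000

Derivation:
Step 0: x=[4.0000 13.0000 19.0000 26.0000] v=[0.0000 0.0000 0.0000 0.0000]
Step 1: x=[9.0000 11.5000 20.0000 25.0000] v=[10.0000 -3.0000 2.0000 -2.0000]
Step 2: x=[7.5000 13.0000 17.5000 25.0000] v=[-3.0000 3.0000 -5.0000 0.0000]
Step 3: x=[4.0000 14.0000 18.0000 23.5000] v=[-7.0000 2.0000 1.0000 -3.0000]
Step 4: x=[6.5000 12.0000 20.0000 22.5000] v=[5.0000 -4.0000 4.0000 -2.0000]
Step 5: x=[8.0000 11.2500 16.5000 25.0000] v=[3.0000 -1.5000 -7.0000 5.0000]
Max displacement = 3.0000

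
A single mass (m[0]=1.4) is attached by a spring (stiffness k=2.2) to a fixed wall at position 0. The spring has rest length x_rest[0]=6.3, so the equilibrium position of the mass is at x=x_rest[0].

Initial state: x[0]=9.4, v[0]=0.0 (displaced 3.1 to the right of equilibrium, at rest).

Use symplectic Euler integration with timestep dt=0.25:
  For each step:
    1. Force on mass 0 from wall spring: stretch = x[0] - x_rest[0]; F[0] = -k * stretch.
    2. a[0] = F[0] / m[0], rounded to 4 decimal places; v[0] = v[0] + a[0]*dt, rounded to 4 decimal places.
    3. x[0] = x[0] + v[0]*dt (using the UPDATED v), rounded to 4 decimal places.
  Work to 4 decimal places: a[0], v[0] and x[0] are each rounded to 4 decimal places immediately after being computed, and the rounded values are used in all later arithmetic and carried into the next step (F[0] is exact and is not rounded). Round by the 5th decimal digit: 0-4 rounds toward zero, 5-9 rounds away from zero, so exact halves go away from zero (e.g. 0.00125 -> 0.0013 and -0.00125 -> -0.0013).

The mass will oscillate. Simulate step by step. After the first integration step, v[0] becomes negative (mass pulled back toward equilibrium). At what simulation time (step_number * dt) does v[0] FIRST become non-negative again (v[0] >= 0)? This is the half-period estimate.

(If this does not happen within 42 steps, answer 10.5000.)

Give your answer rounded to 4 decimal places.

Step 0: x=[9.4000] v=[0.0000]
Step 1: x=[9.0955] v=[-1.2179]
Step 2: x=[8.5165] v=[-2.3161]
Step 3: x=[7.7198] v=[-3.1869]
Step 4: x=[6.7836] v=[-3.7447]
Step 5: x=[5.7999] v=[-3.9347]
Step 6: x=[4.8654] v=[-3.7382]
Step 7: x=[4.0718] v=[-3.1746]
Step 8: x=[3.4970] v=[-2.2992]
Step 9: x=[3.1975] v=[-1.1980]
Step 10: x=[3.2027] v=[0.0209]
First v>=0 after going negative at step 10, time=2.5000

Answer: 2.5000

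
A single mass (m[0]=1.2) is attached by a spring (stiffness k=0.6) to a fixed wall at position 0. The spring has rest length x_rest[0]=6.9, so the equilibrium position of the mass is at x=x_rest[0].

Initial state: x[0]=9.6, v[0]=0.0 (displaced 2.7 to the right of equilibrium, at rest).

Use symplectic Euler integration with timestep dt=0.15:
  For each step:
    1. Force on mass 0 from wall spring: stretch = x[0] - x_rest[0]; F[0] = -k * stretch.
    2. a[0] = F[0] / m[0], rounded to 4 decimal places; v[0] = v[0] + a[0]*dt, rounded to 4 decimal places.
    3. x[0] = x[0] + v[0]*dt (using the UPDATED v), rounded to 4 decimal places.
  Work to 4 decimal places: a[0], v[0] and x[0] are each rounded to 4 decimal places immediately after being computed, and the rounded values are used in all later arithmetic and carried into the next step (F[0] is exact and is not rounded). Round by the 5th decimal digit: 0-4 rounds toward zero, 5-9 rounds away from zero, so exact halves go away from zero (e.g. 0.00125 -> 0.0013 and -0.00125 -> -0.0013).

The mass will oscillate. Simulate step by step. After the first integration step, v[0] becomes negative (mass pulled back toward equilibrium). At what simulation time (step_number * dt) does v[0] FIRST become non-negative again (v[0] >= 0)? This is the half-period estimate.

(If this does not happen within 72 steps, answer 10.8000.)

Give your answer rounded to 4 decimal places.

Step 0: x=[9.6000] v=[0.0000]
Step 1: x=[9.5696] v=[-0.2025]
Step 2: x=[9.5092] v=[-0.4027]
Step 3: x=[9.4194] v=[-0.5984]
Step 4: x=[9.3013] v=[-0.7874]
Step 5: x=[9.1562] v=[-0.9675]
Step 6: x=[8.9857] v=[-1.1367]
Step 7: x=[8.7917] v=[-1.2931]
Step 8: x=[8.5765] v=[-1.4350]
Step 9: x=[8.3424] v=[-1.5607]
Step 10: x=[8.0921] v=[-1.6689]
Step 11: x=[7.8284] v=[-1.7583]
Step 12: x=[7.5542] v=[-1.8279]
Step 13: x=[7.2727] v=[-1.8770]
Step 14: x=[6.9870] v=[-1.9050]
Step 15: x=[6.7003] v=[-1.9115]
Step 16: x=[6.4158] v=[-1.8965]
Step 17: x=[6.1368] v=[-1.8602]
Step 18: x=[5.8664] v=[-1.8030]
Step 19: x=[5.6076] v=[-1.7255]
Step 20: x=[5.3633] v=[-1.6286]
Step 21: x=[5.1363] v=[-1.5133]
Step 22: x=[4.9292] v=[-1.3810]
Step 23: x=[4.7442] v=[-1.2332]
Step 24: x=[4.5835] v=[-1.0715]
Step 25: x=[4.4488] v=[-0.8978]
Step 26: x=[4.3417] v=[-0.7140]
Step 27: x=[4.2634] v=[-0.5221]
Step 28: x=[4.2147] v=[-0.3244]
Step 29: x=[4.1963] v=[-0.1230]
Step 30: x=[4.2083] v=[0.0798]
First v>=0 after going negative at step 30, time=4.5000

Answer: 4.5000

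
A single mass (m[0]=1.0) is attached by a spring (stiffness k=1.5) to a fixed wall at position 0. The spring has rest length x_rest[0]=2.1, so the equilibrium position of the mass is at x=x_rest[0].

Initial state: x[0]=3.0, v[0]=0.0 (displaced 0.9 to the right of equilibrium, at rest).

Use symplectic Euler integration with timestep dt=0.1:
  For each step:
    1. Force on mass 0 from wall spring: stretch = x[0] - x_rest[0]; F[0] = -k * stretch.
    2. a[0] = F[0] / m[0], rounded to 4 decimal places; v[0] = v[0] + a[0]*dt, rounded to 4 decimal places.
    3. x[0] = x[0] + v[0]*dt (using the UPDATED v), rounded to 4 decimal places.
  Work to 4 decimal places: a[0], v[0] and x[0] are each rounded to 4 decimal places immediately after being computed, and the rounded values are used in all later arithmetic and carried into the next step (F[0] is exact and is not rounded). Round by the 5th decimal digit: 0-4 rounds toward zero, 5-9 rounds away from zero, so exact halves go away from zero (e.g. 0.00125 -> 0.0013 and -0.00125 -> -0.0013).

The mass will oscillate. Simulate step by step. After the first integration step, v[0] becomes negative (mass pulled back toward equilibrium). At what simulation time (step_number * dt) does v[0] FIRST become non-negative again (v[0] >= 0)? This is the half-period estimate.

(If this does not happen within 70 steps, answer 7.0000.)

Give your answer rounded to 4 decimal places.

Step 0: x=[3.0000] v=[0.0000]
Step 1: x=[2.9865] v=[-0.1350]
Step 2: x=[2.9597] v=[-0.2680]
Step 3: x=[2.9200] v=[-0.3970]
Step 4: x=[2.8680] v=[-0.5200]
Step 5: x=[2.8045] v=[-0.6352]
Step 6: x=[2.7304] v=[-0.7409]
Step 7: x=[2.6469] v=[-0.8355]
Step 8: x=[2.5552] v=[-0.9175]
Step 9: x=[2.4566] v=[-0.9858]
Step 10: x=[2.3527] v=[-1.0393]
Step 11: x=[2.2450] v=[-1.0772]
Step 12: x=[2.1351] v=[-1.0990]
Step 13: x=[2.0247] v=[-1.1043]
Step 14: x=[1.9154] v=[-1.0930]
Step 15: x=[1.8089] v=[-1.0653]
Step 16: x=[1.7067] v=[-1.0216]
Step 17: x=[1.6104] v=[-0.9626]
Step 18: x=[1.5215] v=[-0.8892]
Step 19: x=[1.4413] v=[-0.8024]
Step 20: x=[1.3709] v=[-0.7036]
Step 21: x=[1.3115] v=[-0.5942]
Step 22: x=[1.2639] v=[-0.4759]
Step 23: x=[1.2289] v=[-0.3505]
Step 24: x=[1.2069] v=[-0.2198]
Step 25: x=[1.1983] v=[-0.0858]
Step 26: x=[1.2033] v=[0.0495]
First v>=0 after going negative at step 26, time=2.6000

Answer: 2.6000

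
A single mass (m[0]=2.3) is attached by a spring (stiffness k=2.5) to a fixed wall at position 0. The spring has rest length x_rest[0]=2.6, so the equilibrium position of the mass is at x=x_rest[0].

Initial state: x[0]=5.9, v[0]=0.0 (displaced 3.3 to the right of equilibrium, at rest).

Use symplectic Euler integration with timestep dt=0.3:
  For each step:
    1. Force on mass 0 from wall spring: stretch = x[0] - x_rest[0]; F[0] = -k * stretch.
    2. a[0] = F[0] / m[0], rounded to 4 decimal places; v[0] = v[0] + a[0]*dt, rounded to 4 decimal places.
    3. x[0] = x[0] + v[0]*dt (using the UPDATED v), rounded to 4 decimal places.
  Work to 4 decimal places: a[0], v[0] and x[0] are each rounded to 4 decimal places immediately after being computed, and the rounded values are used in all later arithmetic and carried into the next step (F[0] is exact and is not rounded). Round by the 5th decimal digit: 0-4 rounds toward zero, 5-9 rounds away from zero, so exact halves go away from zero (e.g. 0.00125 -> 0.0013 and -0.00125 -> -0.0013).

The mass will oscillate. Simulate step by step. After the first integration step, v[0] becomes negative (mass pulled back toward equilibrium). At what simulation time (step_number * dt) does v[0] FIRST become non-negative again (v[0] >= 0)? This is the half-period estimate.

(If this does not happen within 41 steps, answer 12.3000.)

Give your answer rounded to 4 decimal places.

Step 0: x=[5.9000] v=[0.0000]
Step 1: x=[5.5772] v=[-1.0761]
Step 2: x=[4.9631] v=[-2.0469]
Step 3: x=[4.1179] v=[-2.8175]
Step 4: x=[3.1242] v=[-3.3125]
Step 5: x=[2.0792] v=[-3.4834]
Step 6: x=[1.0851] v=[-3.3136]
Step 7: x=[0.2392] v=[-2.8196]
Step 8: x=[-0.3757] v=[-2.0498]
Step 9: x=[-0.6996] v=[-1.0795]
Step 10: x=[-0.7007] v=[-0.0036]
Step 11: x=[-0.3789] v=[1.0727]
First v>=0 after going negative at step 11, time=3.3000

Answer: 3.3000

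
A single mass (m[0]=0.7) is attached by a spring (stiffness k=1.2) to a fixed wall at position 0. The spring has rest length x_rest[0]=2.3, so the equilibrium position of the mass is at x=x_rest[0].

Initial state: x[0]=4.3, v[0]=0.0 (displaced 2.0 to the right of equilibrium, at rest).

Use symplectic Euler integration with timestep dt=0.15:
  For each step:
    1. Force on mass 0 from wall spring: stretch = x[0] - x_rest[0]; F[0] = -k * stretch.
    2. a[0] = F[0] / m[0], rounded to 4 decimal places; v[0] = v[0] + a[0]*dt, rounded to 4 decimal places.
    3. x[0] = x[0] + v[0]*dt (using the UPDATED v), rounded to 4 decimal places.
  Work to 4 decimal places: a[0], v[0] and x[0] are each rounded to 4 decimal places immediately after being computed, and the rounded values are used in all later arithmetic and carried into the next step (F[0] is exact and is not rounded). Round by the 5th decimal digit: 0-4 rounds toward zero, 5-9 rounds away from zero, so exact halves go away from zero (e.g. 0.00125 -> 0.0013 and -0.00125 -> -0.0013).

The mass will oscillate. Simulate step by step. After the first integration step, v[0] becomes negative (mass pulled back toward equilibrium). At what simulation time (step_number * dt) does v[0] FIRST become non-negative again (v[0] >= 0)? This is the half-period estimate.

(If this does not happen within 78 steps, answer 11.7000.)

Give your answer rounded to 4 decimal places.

Step 0: x=[4.3000] v=[0.0000]
Step 1: x=[4.2229] v=[-0.5143]
Step 2: x=[4.0716] v=[-1.0088]
Step 3: x=[3.8519] v=[-1.4644]
Step 4: x=[3.5724] v=[-1.8635]
Step 5: x=[3.2438] v=[-2.1907]
Step 6: x=[2.8788] v=[-2.4334]
Step 7: x=[2.4915] v=[-2.5822]
Step 8: x=[2.0968] v=[-2.6314]
Step 9: x=[1.7099] v=[-2.5792]
Step 10: x=[1.3458] v=[-2.4275]
Step 11: x=[1.0185] v=[-2.1821]
Step 12: x=[0.7406] v=[-1.8526]
Step 13: x=[0.5229] v=[-1.4516]
Step 14: x=[0.3737] v=[-0.9946]
Step 15: x=[0.2988] v=[-0.4993]
Step 16: x=[0.3011] v=[0.0153]
First v>=0 after going negative at step 16, time=2.4000

Answer: 2.4000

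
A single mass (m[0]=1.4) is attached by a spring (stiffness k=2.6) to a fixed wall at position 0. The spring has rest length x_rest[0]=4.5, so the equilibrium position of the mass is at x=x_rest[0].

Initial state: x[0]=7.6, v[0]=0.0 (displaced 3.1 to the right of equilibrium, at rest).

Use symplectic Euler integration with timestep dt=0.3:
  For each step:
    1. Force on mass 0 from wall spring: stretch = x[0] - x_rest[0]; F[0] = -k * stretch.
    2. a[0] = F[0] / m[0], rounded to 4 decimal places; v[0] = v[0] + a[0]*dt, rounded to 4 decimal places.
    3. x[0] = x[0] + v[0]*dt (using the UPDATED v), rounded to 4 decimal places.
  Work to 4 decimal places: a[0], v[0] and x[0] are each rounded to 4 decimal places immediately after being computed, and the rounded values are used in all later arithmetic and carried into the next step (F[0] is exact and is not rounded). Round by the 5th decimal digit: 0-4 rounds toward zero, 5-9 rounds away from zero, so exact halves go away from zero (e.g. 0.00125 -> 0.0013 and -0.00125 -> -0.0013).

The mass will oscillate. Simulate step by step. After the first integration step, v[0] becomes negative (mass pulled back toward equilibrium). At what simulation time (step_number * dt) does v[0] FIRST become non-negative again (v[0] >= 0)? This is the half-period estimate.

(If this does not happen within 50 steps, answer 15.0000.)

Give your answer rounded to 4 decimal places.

Answer: 2.4000

Derivation:
Step 0: x=[7.6000] v=[0.0000]
Step 1: x=[7.0819] v=[-1.7271]
Step 2: x=[6.1322] v=[-3.1656]
Step 3: x=[4.9097] v=[-4.0750]
Step 4: x=[3.6187] v=[-4.3033]
Step 5: x=[2.4750] v=[-3.8123]
Step 6: x=[1.6698] v=[-2.6841]
Step 7: x=[1.3376] v=[-1.1073]
Step 8: x=[1.5340] v=[0.6546]
First v>=0 after going negative at step 8, time=2.4000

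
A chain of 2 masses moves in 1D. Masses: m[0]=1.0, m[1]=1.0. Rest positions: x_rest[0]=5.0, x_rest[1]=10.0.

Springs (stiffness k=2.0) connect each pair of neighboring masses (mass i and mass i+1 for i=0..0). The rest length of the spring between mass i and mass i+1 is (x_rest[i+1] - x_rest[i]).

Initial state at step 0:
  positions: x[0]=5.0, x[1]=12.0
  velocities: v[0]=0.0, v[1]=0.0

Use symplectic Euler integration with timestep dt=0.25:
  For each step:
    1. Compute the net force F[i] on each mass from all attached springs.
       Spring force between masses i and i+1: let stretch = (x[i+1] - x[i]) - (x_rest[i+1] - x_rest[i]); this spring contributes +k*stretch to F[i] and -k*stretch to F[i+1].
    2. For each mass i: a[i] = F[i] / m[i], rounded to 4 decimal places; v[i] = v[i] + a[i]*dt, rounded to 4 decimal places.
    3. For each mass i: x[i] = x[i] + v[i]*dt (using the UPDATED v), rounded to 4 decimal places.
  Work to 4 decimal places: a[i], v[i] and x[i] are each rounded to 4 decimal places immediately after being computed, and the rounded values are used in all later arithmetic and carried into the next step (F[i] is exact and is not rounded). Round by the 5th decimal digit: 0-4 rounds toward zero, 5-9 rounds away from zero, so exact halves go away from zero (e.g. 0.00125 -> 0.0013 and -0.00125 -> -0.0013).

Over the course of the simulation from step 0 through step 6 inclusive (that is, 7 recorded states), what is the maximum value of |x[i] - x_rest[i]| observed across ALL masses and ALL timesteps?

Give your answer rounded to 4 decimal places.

Step 0: x=[5.0000 12.0000] v=[0.0000 0.0000]
Step 1: x=[5.2500 11.7500] v=[1.0000 -1.0000]
Step 2: x=[5.6875 11.3125] v=[1.7500 -1.7500]
Step 3: x=[6.2031 10.7969] v=[2.0625 -2.0625]
Step 4: x=[6.6680 10.3321] v=[1.8594 -1.8594]
Step 5: x=[6.9659 10.0342] v=[1.1915 -1.1915]
Step 6: x=[7.0223 9.9778] v=[0.2257 -0.2257]
Max displacement = 2.0223

Answer: 2.0223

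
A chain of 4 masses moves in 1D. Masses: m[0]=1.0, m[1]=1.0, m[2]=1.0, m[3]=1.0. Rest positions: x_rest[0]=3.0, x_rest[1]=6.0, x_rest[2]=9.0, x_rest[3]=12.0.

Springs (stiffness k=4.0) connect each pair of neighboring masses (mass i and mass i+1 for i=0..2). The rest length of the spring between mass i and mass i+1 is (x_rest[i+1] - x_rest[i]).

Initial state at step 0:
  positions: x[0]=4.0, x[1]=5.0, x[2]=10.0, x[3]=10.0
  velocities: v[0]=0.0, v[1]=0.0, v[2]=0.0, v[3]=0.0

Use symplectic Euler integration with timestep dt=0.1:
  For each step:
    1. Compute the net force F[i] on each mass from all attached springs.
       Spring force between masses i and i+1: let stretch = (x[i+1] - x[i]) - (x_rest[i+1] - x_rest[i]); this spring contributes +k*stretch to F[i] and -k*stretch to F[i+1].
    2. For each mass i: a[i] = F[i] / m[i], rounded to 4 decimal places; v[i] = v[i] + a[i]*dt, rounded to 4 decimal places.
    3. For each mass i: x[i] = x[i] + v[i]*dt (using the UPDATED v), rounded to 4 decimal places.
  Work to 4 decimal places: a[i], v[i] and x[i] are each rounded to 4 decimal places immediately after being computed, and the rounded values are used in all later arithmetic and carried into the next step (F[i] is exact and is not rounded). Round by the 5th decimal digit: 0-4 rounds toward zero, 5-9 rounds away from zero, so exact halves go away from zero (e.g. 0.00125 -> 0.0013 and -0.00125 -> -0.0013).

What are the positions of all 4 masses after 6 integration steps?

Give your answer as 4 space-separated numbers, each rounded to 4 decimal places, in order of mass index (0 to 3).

Answer: 2.8874 6.9444 7.4190 11.7493

Derivation:
Step 0: x=[4.0000 5.0000 10.0000 10.0000] v=[0.0000 0.0000 0.0000 0.0000]
Step 1: x=[3.9200 5.1600 9.8000 10.1200] v=[-0.8000 1.6000 -2.0000 1.2000]
Step 2: x=[3.7696 5.4560 9.4272 10.3472] v=[-1.5040 2.9600 -3.7280 2.2720]
Step 3: x=[3.5667 5.8434 8.9324 10.6576] v=[-2.0294 3.8739 -4.9485 3.1040]
Step 4: x=[3.3348 6.2633 8.3830 11.0190] v=[-2.3187 4.1988 -5.4940 3.6139]
Step 5: x=[3.1001 6.6508 7.8543 11.3950] v=[-2.3473 3.8753 -5.2875 3.7595]
Step 6: x=[2.8874 6.9444 7.4190 11.7493] v=[-2.1270 2.9364 -4.3526 3.5432]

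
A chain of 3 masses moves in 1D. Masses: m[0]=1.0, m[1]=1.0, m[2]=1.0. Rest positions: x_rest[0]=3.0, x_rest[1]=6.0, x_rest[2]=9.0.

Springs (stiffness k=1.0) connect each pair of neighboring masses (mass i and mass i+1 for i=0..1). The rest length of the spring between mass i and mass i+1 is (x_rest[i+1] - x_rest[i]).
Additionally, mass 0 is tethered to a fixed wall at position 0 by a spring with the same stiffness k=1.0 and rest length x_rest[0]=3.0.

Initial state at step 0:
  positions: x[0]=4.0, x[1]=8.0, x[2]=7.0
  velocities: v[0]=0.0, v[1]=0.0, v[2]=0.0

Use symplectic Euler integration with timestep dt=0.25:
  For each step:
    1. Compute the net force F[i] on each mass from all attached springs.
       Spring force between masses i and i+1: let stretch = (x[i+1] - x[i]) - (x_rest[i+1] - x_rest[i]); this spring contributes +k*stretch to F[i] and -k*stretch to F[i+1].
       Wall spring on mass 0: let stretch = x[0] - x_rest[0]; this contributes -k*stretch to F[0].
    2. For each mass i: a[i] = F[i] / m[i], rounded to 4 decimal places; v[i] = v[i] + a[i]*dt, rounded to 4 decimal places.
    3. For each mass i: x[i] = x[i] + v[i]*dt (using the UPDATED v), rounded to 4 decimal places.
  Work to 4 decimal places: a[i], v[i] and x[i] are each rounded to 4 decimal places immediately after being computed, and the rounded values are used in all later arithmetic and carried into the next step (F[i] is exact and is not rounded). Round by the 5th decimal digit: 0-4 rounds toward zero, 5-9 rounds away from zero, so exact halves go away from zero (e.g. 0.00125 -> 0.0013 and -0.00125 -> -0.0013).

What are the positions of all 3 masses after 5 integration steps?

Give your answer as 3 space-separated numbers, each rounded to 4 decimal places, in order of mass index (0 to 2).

Step 0: x=[4.0000 8.0000 7.0000] v=[0.0000 0.0000 0.0000]
Step 1: x=[4.0000 7.6875 7.2500] v=[0.0000 -1.2500 1.0000]
Step 2: x=[3.9805 7.1172 7.7149] v=[-0.0781 -2.2813 1.8594]
Step 3: x=[3.9082 6.3882 8.3299] v=[-0.2891 -2.9161 2.4600]
Step 4: x=[3.7467 5.6255 9.0111] v=[-0.6462 -3.0507 2.7246]
Step 5: x=[3.4684 4.9570 9.6682] v=[-1.1132 -2.6740 2.6282]

Answer: 3.4684 4.9570 9.6682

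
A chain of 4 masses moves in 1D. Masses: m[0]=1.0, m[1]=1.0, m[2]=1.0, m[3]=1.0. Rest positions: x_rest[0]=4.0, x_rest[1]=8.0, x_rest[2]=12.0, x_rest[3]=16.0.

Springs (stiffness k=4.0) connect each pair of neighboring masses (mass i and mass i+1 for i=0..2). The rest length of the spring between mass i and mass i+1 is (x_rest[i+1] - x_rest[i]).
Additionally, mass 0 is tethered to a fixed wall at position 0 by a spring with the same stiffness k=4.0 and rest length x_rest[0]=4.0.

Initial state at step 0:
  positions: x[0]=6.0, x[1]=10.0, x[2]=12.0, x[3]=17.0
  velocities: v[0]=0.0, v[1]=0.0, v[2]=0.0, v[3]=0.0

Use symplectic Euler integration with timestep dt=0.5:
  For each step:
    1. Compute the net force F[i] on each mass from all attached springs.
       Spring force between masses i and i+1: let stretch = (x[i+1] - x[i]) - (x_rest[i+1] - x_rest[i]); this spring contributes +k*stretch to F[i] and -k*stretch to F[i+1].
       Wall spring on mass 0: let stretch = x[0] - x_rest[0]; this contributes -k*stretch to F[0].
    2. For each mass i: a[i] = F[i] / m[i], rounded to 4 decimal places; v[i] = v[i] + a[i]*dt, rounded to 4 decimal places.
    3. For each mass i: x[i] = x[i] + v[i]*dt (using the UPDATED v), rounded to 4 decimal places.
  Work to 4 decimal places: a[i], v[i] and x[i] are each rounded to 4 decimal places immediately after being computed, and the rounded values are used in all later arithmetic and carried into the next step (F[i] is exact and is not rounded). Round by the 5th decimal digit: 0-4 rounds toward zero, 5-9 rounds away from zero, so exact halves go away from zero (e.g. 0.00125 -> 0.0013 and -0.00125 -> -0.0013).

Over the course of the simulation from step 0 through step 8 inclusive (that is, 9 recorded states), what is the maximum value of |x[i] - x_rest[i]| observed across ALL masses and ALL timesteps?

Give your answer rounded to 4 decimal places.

Step 0: x=[6.0000 10.0000 12.0000 17.0000] v=[0.0000 0.0000 0.0000 0.0000]
Step 1: x=[4.0000 8.0000 15.0000 16.0000] v=[-4.0000 -4.0000 6.0000 -2.0000]
Step 2: x=[2.0000 9.0000 12.0000 18.0000] v=[-4.0000 2.0000 -6.0000 4.0000]
Step 3: x=[5.0000 6.0000 12.0000 18.0000] v=[6.0000 -6.0000 0.0000 0.0000]
Step 4: x=[4.0000 8.0000 12.0000 16.0000] v=[-2.0000 4.0000 0.0000 -4.0000]
Step 5: x=[3.0000 10.0000 12.0000 14.0000] v=[-2.0000 4.0000 0.0000 -4.0000]
Step 6: x=[6.0000 7.0000 12.0000 14.0000] v=[6.0000 -6.0000 0.0000 0.0000]
Step 7: x=[4.0000 8.0000 9.0000 16.0000] v=[-4.0000 2.0000 -6.0000 4.0000]
Step 8: x=[2.0000 6.0000 12.0000 15.0000] v=[-4.0000 -4.0000 6.0000 -2.0000]
Max displacement = 3.0000

Answer: 3.0000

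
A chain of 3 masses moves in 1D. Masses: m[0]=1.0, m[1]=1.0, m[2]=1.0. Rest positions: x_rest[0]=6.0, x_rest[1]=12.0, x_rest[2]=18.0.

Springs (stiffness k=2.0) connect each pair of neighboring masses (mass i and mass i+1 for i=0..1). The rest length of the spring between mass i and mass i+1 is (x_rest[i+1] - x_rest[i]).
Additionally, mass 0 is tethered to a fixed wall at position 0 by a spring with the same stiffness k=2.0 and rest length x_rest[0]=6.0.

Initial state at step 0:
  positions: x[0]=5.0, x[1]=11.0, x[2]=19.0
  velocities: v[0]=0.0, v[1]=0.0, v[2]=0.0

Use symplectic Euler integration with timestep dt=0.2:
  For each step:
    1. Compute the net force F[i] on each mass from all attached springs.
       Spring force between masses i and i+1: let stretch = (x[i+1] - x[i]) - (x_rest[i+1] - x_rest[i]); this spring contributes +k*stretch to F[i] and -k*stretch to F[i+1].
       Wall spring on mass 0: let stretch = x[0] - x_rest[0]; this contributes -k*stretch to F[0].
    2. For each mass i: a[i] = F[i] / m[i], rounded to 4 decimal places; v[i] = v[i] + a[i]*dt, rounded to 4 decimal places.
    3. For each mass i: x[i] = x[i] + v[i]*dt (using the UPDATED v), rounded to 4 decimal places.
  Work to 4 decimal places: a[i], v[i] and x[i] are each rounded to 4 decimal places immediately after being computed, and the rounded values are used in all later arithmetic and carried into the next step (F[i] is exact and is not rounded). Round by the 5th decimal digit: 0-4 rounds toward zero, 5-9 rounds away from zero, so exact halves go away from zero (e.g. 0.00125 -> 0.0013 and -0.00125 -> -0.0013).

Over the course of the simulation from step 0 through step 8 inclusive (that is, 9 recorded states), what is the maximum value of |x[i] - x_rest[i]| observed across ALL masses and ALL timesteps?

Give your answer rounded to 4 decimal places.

Step 0: x=[5.0000 11.0000 19.0000] v=[0.0000 0.0000 0.0000]
Step 1: x=[5.0800 11.1600 18.8400] v=[0.4000 0.8000 -0.8000]
Step 2: x=[5.2400 11.4480 18.5456] v=[0.8000 1.4400 -1.4720]
Step 3: x=[5.4774 11.8072 18.1634] v=[1.1872 1.7958 -1.9110]
Step 4: x=[5.7830 12.1685 17.7527] v=[1.5282 1.8064 -2.0535]
Step 5: x=[6.1368 12.4657 17.3753] v=[1.7692 1.4859 -1.8872]
Step 6: x=[6.5060 12.6493 17.0851] v=[1.8460 0.9182 -1.4510]
Step 7: x=[6.8462 12.6963 16.9200] v=[1.7009 0.2352 -0.8253]
Step 8: x=[7.1067 12.6132 16.8970] v=[1.3025 -0.4154 -0.1148]
Max displacement = 1.1067

Answer: 1.1067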